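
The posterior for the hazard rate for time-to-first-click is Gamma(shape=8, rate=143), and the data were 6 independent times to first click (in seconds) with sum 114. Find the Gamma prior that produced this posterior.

Gamma(shape=2, rate=29)

For an exponential likelihood with a Gamma(α, β) prior on the rate, n observations with total T give posterior Gamma(α+n, β+T).
So α = 8 − 6 = 2 and β = 143 − 114 = 29.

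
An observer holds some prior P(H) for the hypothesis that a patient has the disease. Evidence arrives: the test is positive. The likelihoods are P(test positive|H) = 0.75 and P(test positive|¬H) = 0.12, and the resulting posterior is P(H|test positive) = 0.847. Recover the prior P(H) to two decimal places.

Bayes' rule in odds form gives O(H|E) = O(H)·[P(E|H)/P(E|¬H)], hence O(H) = O(H|E)/LR.
Posterior odds = 0.847/(1−0.847) = 5.5359. LR = 0.75/0.12 = 6.2500.
Prior odds = 5.5359/6.2500 = 0.8857, so P(H) = 0.8857/(1+0.8857) ≈ 0.47.

P(H) = 0.47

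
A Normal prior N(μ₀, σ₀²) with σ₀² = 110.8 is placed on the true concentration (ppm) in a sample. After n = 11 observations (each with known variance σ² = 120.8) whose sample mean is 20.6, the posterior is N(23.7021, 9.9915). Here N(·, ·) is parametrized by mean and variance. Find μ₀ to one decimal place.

The posterior mean is a precision-weighted average: μ_n = (τ₀μ₀ + τ_data·x̄)/(τ₀+τ_data), with τ₀=1/σ₀² and τ_data=n/σ².
Here τ₀ = 1/110.8 = 0.009025 and τ_data = 11/120.8 = 0.091060, so τ_n = 0.100085.
Rearranging for μ₀: μ₀ = (μ_n·τ_n − τ_data·x̄)/τ₀ = (23.7021·0.100085 − 0.091060·20.6) / 0.009025 = 0.496389/0.009025 ≈ 55.0.

μ₀ = 55.0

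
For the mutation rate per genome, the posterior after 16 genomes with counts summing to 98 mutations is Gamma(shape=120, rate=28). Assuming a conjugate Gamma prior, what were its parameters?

Gamma(shape=22, rate=12)

Gamma–Poisson conjugacy: posterior shape = α + Σxᵢ, posterior rate = β + n.
So α = 120 − 98 = 22 and β = 28 − 16 = 12.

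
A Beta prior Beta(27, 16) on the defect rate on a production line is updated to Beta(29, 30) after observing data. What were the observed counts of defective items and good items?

A Beta(a, b) prior with s successes and f failures in binomial data gives a Beta(a+s, b+f) posterior.
Match parameters: s=29−27=2, f=30−16=14.

2 defective items and 14 good items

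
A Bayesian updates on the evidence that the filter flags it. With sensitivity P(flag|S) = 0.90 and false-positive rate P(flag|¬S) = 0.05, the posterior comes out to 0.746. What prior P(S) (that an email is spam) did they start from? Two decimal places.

In odds form, posterior odds = prior odds × likelihood ratio, so prior odds = posterior odds ÷ LR.
Posterior odds = 0.746/(1−0.746) = 2.9370. LR = 0.90/0.05 = 18.0000.
Prior odds = 2.9370/18.0000 = 0.1632, so P(S) = 0.1632/(1+0.1632) ≈ 0.14.

P(S) = 0.14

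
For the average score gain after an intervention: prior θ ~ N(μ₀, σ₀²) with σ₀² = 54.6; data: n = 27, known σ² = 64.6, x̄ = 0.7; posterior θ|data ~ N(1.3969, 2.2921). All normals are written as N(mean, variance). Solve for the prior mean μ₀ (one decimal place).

μ₀ = 17.3

The posterior mean is a precision-weighted average: μ_n = (τ₀μ₀ + τ_data·x̄)/(τ₀+τ_data), with τ₀=1/σ₀² and τ_data=n/σ².
Here τ₀ = 1/54.6 = 0.018315 and τ_data = 27/64.6 = 0.417957, so τ_n = 0.436272.
Rearranging for μ₀: μ₀ = (μ_n·τ_n − τ_data·x̄)/τ₀ = (1.3969·0.436272 − 0.417957·0.7) / 0.018315 = 0.316858/0.018315 ≈ 17.3.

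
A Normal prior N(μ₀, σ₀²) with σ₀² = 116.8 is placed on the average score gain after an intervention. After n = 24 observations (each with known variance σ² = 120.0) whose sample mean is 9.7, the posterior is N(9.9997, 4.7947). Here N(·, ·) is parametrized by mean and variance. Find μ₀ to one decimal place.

With known observation variance, the Normal–Normal posterior has precision τ_n = τ₀ + n/σ² and mean μ_n = (τ₀μ₀ + (n/σ²)x̄)/τ_n.
Here τ₀ = 1/116.8 = 0.008562 and τ_data = 24/120.0 = 0.200000, so τ_n = 0.208562.
Rearranging for μ₀: μ₀ = (μ_n·τ_n − τ_data·x̄)/τ₀ = (9.9997·0.208562 − 0.200000·9.7) / 0.008562 = 0.145557/0.008562 ≈ 17.0.

μ₀ = 17.0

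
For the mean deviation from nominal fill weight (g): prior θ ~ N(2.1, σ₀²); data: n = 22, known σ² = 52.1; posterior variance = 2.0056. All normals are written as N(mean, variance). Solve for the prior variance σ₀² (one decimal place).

σ₀² = 13.1

For the Normal–Normal model with known σ², precisions add: τ_n = τ₀ + n/σ².
So 1/σ₀² = 1/2.0056 − 22/52.1 = 0.498604 − 0.422265 = 0.076339.
Hence σ₀² = 1/0.076339 ≈ 13.1.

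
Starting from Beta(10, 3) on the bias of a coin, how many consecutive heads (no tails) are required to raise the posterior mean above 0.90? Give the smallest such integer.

k = 18

After k heads and 0 tails the posterior is Beta(10+k, 3), with mean (10+k)/(10+3+k).
Set (10+k)/(13+k) > 0.90 and solve: k > (0.90·13 − 10)/(1 − 0.90) = 17.000.
The smallest integer exceeding 17.000 is 18.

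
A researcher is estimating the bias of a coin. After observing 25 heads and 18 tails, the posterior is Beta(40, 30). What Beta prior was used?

A Beta(a, b) prior with s successes and f failures in binomial data gives a Beta(a+s, b+f) posterior.
Subtract the data counts: 40−25=15, 30−18=12.

Beta(15, 12)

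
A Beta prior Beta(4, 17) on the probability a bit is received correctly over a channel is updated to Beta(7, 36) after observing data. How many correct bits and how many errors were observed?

3 correct bits and 19 errors

Under Beta–binomial conjugacy the posterior parameters are (α+s, β+f).
Match parameters: s=7−4=3, f=36−17=19.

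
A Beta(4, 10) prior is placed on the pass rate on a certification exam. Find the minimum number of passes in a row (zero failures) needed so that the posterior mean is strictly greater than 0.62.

k = 13

After k passes and 0 failures the posterior is Beta(4+k, 10), with mean (4+k)/(4+10+k).
Set (4+k)/(14+k) > 0.62 and solve: k > (0.62·14 − 4)/(1 − 0.62) = 12.316.
The smallest integer exceeding 12.316 is 13, and checking k=13: (17)/(27) = 0.6296 > 0.62.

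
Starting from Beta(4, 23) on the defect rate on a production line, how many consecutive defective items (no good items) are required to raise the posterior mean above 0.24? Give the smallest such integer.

k = 4

After k defective items and 0 good items the posterior is Beta(4+k, 23), with mean (4+k)/(4+23+k).
Set (4+k)/(27+k) > 0.24 and solve: k > (0.24·27 − 4)/(1 − 0.24) = 3.263.
The smallest integer exceeding 3.263 is 4, and checking k=4: (8)/(31) = 0.2581 > 0.24.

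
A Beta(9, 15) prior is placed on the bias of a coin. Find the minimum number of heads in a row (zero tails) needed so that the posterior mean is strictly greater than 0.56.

After k heads and 0 tails the posterior is Beta(9+k, 15), with mean (9+k)/(9+15+k).
Set (9+k)/(24+k) > 0.56 and solve: k > (0.56·24 − 9)/(1 − 0.56) = 10.091.
The smallest integer exceeding 10.091 is 11, and checking k=11: (20)/(35) = 0.5714 > 0.56.

k = 11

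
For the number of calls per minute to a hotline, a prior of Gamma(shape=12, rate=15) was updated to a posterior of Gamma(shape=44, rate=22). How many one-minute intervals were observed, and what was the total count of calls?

A Gamma(α, β) prior (rate parametrization) on a Poisson rate with n observations summing to S gives posterior Gamma(α+S, β+n).
Matching: Σxᵢ = 44 − 12 = 32 and n = 22 − 15 = 7.

n = 7 one-minute intervals with total 32 calls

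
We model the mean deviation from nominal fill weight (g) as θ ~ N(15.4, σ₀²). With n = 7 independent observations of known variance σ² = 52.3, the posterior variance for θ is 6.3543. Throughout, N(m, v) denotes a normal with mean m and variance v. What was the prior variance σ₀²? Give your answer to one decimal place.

σ₀² = 42.5

Posterior precision equals prior precision plus data precision: 1/σ_n² = 1/σ₀² + n/σ².
So 1/σ₀² = 1/6.3543 − 7/52.3 = 0.157374 − 0.133843 = 0.023531.
Hence σ₀² = 1/0.023531 ≈ 42.5.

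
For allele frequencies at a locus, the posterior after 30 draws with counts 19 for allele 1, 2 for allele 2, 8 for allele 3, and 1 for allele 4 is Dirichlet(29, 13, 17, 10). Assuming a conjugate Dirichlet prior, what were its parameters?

For a Dirichlet(α) prior with multinomial counts c, the posterior is Dirichlet(α + c) componentwise.
Subtract each count from the matching posterior parameter: 29−19=10, 13−2=11, 17−8=9, 10−1=9.

Dirichlet(10, 11, 9, 9)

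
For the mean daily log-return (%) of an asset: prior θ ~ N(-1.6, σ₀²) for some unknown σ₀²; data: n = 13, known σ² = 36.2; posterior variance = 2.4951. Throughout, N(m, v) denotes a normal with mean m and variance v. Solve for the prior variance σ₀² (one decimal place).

Posterior precision equals prior precision plus data precision: 1/σ_n² = 1/σ₀² + n/σ².
So 1/σ₀² = 1/2.4951 − 13/36.2 = 0.400786 − 0.359116 = 0.041670.
Hence σ₀² = 1/0.041670 ≈ 24.0.

σ₀² = 24.0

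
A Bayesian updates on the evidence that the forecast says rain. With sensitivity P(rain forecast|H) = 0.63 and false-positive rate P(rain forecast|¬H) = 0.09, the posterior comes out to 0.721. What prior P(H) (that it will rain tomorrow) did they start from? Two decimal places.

P(H) = 0.27

Bayes' rule in odds form gives O(H|E) = O(H)·[P(E|H)/P(E|¬H)], hence O(H) = O(H|E)/LR.
Posterior odds = 0.721/(1−0.721) = 2.5842. LR = 0.63/0.09 = 7.0000.
Prior odds = 2.5842/7.0000 = 0.3692, so P(H) = 0.3692/(1+0.3692) ≈ 0.27.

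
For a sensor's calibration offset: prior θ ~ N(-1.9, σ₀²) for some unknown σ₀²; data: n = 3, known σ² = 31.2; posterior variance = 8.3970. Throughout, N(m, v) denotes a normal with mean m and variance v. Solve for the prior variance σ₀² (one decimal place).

Posterior precision equals prior precision plus data precision: 1/σ_n² = 1/σ₀² + n/σ².
So 1/σ₀² = 1/8.3970 − 3/31.2 = 0.119090 − 0.096154 = 0.022936.
Hence σ₀² = 1/0.022936 ≈ 43.6.

σ₀² = 43.6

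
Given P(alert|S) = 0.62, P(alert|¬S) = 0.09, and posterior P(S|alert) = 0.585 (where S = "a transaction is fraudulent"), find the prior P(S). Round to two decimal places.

P(S) = 0.17

In odds form, posterior odds = prior odds × likelihood ratio, so prior odds = posterior odds ÷ LR.
Posterior odds = 0.585/(1−0.585) = 1.4096. LR = 0.62/0.09 = 6.8889.
Prior odds = 1.4096/6.8889 = 0.2046, so P(S) = 0.2046/(1+0.2046) ≈ 0.17.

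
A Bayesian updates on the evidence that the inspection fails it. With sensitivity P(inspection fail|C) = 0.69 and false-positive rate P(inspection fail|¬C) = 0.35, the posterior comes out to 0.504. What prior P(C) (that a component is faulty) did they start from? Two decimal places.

P(C) = 0.34

In odds form, posterior odds = prior odds × likelihood ratio, so prior odds = posterior odds ÷ LR.
Posterior odds = 0.504/(1−0.504) = 1.0161. LR = 0.69/0.35 = 1.9714.
Prior odds = 1.0161/1.9714 = 0.5154, so P(C) = 0.5154/(1+0.5154) ≈ 0.34.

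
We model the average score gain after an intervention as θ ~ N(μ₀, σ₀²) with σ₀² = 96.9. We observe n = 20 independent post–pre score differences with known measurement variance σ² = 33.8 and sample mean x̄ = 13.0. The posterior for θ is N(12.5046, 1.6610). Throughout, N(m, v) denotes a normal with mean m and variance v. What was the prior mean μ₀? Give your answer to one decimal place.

μ₀ = -15.9

With known observation variance, the Normal–Normal posterior has precision τ_n = τ₀ + n/σ² and mean μ_n = (τ₀μ₀ + (n/σ²)x̄)/τ_n.
Here τ₀ = 1/96.9 = 0.010320 and τ_data = 20/33.8 = 0.591716, so τ_n = 0.602036.
Rearranging for μ₀: μ₀ = (μ_n·τ_n − τ_data·x̄)/τ₀ = (12.5046·0.602036 − 0.591716·13.0) / 0.010320 = -0.164089/0.010320 ≈ -15.9.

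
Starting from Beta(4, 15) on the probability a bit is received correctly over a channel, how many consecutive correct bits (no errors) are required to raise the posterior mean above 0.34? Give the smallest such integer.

k = 4

After k correct bits and 0 errors the posterior is Beta(4+k, 15), with mean (4+k)/(4+15+k).
Set (4+k)/(19+k) > 0.34 and solve: k > (0.34·19 − 4)/(1 − 0.34) = 3.727.
The smallest integer exceeding 3.727 is 4, and checking k=4: (8)/(23) = 0.3478 > 0.34.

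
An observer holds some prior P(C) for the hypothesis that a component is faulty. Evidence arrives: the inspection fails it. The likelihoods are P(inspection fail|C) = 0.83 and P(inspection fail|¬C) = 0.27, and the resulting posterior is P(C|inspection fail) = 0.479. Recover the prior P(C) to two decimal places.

P(C) = 0.23

Bayes' rule in odds form gives O(C|E) = O(C)·[P(E|C)/P(E|¬C)], hence O(C) = O(C|E)/LR.
Posterior odds = 0.479/(1−0.479) = 0.9194. LR = 0.83/0.27 = 3.0741.
Prior odds = 0.9194/3.0741 = 0.2991, so P(C) = 0.2991/(1+0.2991) ≈ 0.23.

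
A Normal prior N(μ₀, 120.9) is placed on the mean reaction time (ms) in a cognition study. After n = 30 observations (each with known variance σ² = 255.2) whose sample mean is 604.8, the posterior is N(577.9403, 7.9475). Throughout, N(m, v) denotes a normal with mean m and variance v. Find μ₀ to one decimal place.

The posterior mean is a precision-weighted average: μ_n = (τ₀μ₀ + τ_data·x̄)/(τ₀+τ_data), with τ₀=1/σ₀² and τ_data=n/σ².
Here τ₀ = 1/120.9 = 0.008271 and τ_data = 30/255.2 = 0.117555, so τ_n = 0.125826.
Rearranging for μ₀: μ₀ = (μ_n·τ_n − τ_data·x̄)/τ₀ = (577.9403·0.125826 − 0.117555·604.8) / 0.008271 = 1.622652/0.008271 ≈ 196.2.

μ₀ = 196.2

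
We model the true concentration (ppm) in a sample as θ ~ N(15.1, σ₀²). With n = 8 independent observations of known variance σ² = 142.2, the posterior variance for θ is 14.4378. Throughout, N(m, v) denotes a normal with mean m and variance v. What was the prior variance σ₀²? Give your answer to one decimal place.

σ₀² = 76.9

For the Normal–Normal model with known σ², precisions add: τ_n = τ₀ + n/σ².
So 1/σ₀² = 1/14.4378 − 8/142.2 = 0.069263 − 0.056259 = 0.013004.
Hence σ₀² = 1/0.013004 ≈ 76.9.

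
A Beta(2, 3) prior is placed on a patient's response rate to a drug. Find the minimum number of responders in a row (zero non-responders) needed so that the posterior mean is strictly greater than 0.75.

After k responders and 0 non-responders the posterior is Beta(2+k, 3), with mean (2+k)/(2+3+k).
Set (2+k)/(5+k) > 0.75 and solve: k > (0.75·5 − 2)/(1 − 0.75) = 7.000.
The smallest integer exceeding 7.000 is 8, and checking k=8: (10)/(13) = 0.7692 > 0.75.

k = 8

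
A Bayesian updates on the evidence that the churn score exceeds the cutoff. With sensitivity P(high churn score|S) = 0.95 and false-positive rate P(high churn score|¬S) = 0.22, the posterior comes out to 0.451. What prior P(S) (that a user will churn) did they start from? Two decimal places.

In odds form, posterior odds = prior odds × likelihood ratio, so prior odds = posterior odds ÷ LR.
Posterior odds = 0.451/(1−0.451) = 0.8215. LR = 0.95/0.22 = 4.3182.
Prior odds = 0.8215/4.3182 = 0.1902, so P(S) = 0.1902/(1+0.1902) ≈ 0.16.

P(S) = 0.16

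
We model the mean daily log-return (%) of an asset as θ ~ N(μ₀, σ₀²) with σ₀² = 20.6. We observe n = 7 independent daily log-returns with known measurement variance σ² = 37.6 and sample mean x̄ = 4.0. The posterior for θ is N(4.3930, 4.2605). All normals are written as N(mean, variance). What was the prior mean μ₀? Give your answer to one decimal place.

With known observation variance, the Normal–Normal posterior has precision τ_n = τ₀ + n/σ² and mean μ_n = (τ₀μ₀ + (n/σ²)x̄)/τ_n.
Here τ₀ = 1/20.6 = 0.048544 and τ_data = 7/37.6 = 0.186170, so τ_n = 0.234714.
Rearranging for μ₀: μ₀ = (μ_n·τ_n − τ_data·x̄)/τ₀ = (4.3930·0.234714 − 0.186170·4.0) / 0.048544 = 0.286419/0.048544 ≈ 5.9.

μ₀ = 5.9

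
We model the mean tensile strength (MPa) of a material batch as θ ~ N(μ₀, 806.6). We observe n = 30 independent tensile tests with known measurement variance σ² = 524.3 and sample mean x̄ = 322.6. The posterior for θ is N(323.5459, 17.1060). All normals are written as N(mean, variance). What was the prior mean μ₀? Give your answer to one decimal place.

The posterior mean is a precision-weighted average: μ_n = (τ₀μ₀ + τ_data·x̄)/(τ₀+τ_data), with τ₀=1/σ₀² and τ_data=n/σ².
Here τ₀ = 1/806.6 = 0.001240 and τ_data = 30/524.3 = 0.057219, so τ_n = 0.058459.
Rearranging for μ₀: μ₀ = (μ_n·τ_n − τ_data·x̄)/τ₀ = (323.5459·0.058459 − 0.057219·322.6) / 0.001240 = 0.455320/0.001240 ≈ 367.2.

μ₀ = 367.2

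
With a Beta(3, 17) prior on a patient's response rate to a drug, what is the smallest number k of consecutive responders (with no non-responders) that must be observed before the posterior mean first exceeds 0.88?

k = 122

After k responders and 0 non-responders the posterior is Beta(3+k, 17), with mean (3+k)/(3+17+k).
Set (3+k)/(20+k) > 0.88 and solve: k > (0.88·20 − 3)/(1 − 0.88) = 121.667.
The smallest integer exceeding 121.667 is 122, and checking k=122: (125)/(142) = 0.8803 > 0.88.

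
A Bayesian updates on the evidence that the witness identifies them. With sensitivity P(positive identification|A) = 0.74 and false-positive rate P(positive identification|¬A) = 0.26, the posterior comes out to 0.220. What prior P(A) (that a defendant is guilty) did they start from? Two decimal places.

In odds form, posterior odds = prior odds × likelihood ratio, so prior odds = posterior odds ÷ LR.
Posterior odds = 0.220/(1−0.220) = 0.2821. LR = 0.74/0.26 = 2.8462.
Prior odds = 0.2821/2.8462 = 0.0991, so P(A) = 0.0991/(1+0.0991) ≈ 0.09.

P(A) = 0.09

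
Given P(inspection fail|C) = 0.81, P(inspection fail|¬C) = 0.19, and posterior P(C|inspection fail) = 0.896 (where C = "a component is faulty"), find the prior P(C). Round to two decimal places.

In odds form, posterior odds = prior odds × likelihood ratio, so prior odds = posterior odds ÷ LR.
Posterior odds = 0.896/(1−0.896) = 8.6154. LR = 0.81/0.19 = 4.2632.
Prior odds = 8.6154/4.2632 = 2.0209, so P(C) = 2.0209/(1+2.0209) ≈ 0.67.

P(C) = 0.67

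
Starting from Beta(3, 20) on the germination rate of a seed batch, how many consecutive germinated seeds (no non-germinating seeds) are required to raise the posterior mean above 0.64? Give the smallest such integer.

After k germinated seeds and 0 non-germinating seeds the posterior is Beta(3+k, 20), with mean (3+k)/(3+20+k).
Set (3+k)/(23+k) > 0.64 and solve: k > (0.64·23 − 3)/(1 − 0.64) = 32.556.
The smallest integer exceeding 32.556 is 33, and checking k=33: (36)/(56) = 0.6429 > 0.64.

k = 33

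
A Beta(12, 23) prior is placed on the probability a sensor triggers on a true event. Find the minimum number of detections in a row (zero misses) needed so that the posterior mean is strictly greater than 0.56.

k = 18

After k detections and 0 misses the posterior is Beta(12+k, 23), with mean (12+k)/(12+23+k).
Set (12+k)/(35+k) > 0.56 and solve: k > (0.56·35 − 12)/(1 − 0.56) = 17.273.
The smallest integer exceeding 17.273 is 18.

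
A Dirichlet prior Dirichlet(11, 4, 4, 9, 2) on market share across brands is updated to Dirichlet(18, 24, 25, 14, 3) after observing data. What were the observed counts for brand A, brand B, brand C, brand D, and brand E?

For a Dirichlet(α) prior with multinomial counts c, the posterior is Dirichlet(α + c) componentwise.
Counts are posterior − prior componentwise: 18−11=7, 24−4=20, 25−4=21, 14−9=5, 3−2=1.

counts (7, 20, 21, 5, 1)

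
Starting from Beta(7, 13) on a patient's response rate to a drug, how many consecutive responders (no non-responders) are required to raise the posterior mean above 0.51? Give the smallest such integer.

After k responders and 0 non-responders the posterior is Beta(7+k, 13), with mean (7+k)/(7+13+k).
Set (7+k)/(20+k) > 0.51 and solve: k > (0.51·20 − 7)/(1 − 0.51) = 6.531.
The smallest integer exceeding 6.531 is 7, and checking k=7: (14)/(27) = 0.5185 > 0.51.

k = 7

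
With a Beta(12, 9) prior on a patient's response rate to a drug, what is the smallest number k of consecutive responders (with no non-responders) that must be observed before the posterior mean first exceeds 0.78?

After k responders and 0 non-responders the posterior is Beta(12+k, 9), with mean (12+k)/(12+9+k).
Set (12+k)/(21+k) > 0.78 and solve: k > (0.78·21 − 12)/(1 − 0.78) = 19.909.
The smallest integer exceeding 19.909 is 20, and checking k=20: (32)/(41) = 0.7805 > 0.78.

k = 20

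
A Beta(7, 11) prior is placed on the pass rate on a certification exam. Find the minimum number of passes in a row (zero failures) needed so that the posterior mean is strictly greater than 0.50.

After k passes and 0 failures the posterior is Beta(7+k, 11), with mean (7+k)/(7+11+k).
Set (7+k)/(18+k) > 0.50 and solve: k > (0.50·18 − 7)/(1 − 0.50) = 4.000.
The smallest integer exceeding 4.000 is 5.

k = 5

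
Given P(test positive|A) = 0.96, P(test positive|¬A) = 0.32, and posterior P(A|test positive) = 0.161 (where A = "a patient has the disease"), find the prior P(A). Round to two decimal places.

Bayes' rule in odds form gives O(A|E) = O(A)·[P(E|A)/P(E|¬A)], hence O(A) = O(A|E)/LR.
Posterior odds = 0.161/(1−0.161) = 0.1919. LR = 0.96/0.32 = 3.0000.
Prior odds = 0.1919/3.0000 = 0.0640, so P(A) = 0.0640/(1+0.0640) ≈ 0.06.

P(A) = 0.06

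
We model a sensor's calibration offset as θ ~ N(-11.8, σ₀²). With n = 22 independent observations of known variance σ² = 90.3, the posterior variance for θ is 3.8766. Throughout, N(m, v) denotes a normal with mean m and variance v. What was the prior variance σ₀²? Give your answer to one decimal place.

σ₀² = 69.8

Posterior precision equals prior precision plus data precision: 1/σ_n² = 1/σ₀² + n/σ².
So 1/σ₀² = 1/3.8766 − 22/90.3 = 0.257958 − 0.243632 = 0.014326.
Hence σ₀² = 1/0.014326 ≈ 69.8.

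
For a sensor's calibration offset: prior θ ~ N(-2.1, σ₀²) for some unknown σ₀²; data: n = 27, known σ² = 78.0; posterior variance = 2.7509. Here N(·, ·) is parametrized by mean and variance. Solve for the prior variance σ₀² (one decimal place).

For the Normal–Normal model with known σ², precisions add: τ_n = τ₀ + n/σ².
So 1/σ₀² = 1/2.7509 − 27/78.0 = 0.363517 − 0.346154 = 0.017363.
Hence σ₀² = 1/0.017363 ≈ 57.6.

σ₀² = 57.6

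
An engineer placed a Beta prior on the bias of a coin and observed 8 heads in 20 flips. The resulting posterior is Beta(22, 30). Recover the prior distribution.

Beta(14, 18)

Beta is conjugate to the binomial likelihood: posterior = Beta(a+s, b+f).
Subtract the data counts: 22−8=14, 30−12=18.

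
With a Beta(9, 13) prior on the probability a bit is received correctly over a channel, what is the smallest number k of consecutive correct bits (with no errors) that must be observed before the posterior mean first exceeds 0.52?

k = 6

After k correct bits and 0 errors the posterior is Beta(9+k, 13), with mean (9+k)/(9+13+k).
Set (9+k)/(22+k) > 0.52 and solve: k > (0.52·22 − 9)/(1 − 0.52) = 5.083.
The smallest integer exceeding 5.083 is 6.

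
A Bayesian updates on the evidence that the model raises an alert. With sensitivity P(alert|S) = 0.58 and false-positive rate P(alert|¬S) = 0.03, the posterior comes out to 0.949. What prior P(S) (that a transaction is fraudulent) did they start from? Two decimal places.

P(S) = 0.49

In odds form, posterior odds = prior odds × likelihood ratio, so prior odds = posterior odds ÷ LR.
Posterior odds = 0.949/(1−0.949) = 18.6078. LR = 0.58/0.03 = 19.3333.
Prior odds = 18.6078/19.3333 = 0.9625, so P(S) = 0.9625/(1+0.9625) ≈ 0.49.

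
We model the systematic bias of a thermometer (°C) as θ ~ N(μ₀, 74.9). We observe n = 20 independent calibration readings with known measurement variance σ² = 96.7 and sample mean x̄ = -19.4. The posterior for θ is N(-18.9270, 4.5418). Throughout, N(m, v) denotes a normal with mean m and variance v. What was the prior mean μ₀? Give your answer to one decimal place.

The posterior mean is a precision-weighted average: μ_n = (τ₀μ₀ + τ_data·x̄)/(τ₀+τ_data), with τ₀=1/σ₀² and τ_data=n/σ².
Here τ₀ = 1/74.9 = 0.013351 and τ_data = 20/96.7 = 0.206825, so τ_n = 0.220176.
Rearranging for μ₀: μ₀ = (μ_n·τ_n − τ_data·x̄)/τ₀ = (-18.9270·0.220176 − 0.206825·-19.4) / 0.013351 = -0.154866/0.013351 ≈ -11.6.

μ₀ = -11.6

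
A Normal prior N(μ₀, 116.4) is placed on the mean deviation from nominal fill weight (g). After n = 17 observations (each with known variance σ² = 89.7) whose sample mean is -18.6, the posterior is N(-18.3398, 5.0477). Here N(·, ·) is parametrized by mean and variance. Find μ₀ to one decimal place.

μ₀ = -12.6

With known observation variance, the Normal–Normal posterior has precision τ_n = τ₀ + n/σ² and mean μ_n = (τ₀μ₀ + (n/σ²)x̄)/τ_n.
Here τ₀ = 1/116.4 = 0.008591 and τ_data = 17/89.7 = 0.189521, so τ_n = 0.198112.
Rearranging for μ₀: μ₀ = (μ_n·τ_n − τ_data·x̄)/τ₀ = (-18.3398·0.198112 − 0.189521·-18.6) / 0.008591 = -0.108244/0.008591 ≈ -12.6.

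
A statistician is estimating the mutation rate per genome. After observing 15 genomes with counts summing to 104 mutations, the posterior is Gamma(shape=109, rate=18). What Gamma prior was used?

Gamma(shape=5, rate=3)

Gamma–Poisson conjugacy: posterior shape = α + Σxᵢ, posterior rate = β + n.
So α = 109 − 104 = 5 and β = 18 − 15 = 3.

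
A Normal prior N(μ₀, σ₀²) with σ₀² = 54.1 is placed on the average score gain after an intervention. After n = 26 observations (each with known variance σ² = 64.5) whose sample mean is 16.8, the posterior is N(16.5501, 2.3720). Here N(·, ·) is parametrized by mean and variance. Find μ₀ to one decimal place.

With known observation variance, the Normal–Normal posterior has precision τ_n = τ₀ + n/σ² and mean μ_n = (τ₀μ₀ + (n/σ²)x̄)/τ_n.
Here τ₀ = 1/54.1 = 0.018484 and τ_data = 26/64.5 = 0.403101, so τ_n = 0.421585.
Rearranging for μ₀: μ₀ = (μ_n·τ_n − τ_data·x̄)/τ₀ = (16.5501·0.421585 − 0.403101·16.8) / 0.018484 = 0.205177/0.018484 ≈ 11.1.

μ₀ = 11.1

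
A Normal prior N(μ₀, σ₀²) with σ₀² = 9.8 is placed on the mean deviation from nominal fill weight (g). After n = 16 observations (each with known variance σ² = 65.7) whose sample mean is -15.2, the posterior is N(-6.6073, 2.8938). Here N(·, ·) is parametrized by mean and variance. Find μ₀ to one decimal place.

μ₀ = 13.9

The posterior mean is a precision-weighted average: μ_n = (τ₀μ₀ + τ_data·x̄)/(τ₀+τ_data), with τ₀=1/σ₀² and τ_data=n/σ².
Here τ₀ = 1/9.8 = 0.102041 and τ_data = 16/65.7 = 0.243531, so τ_n = 0.345572.
Rearranging for μ₀: μ₀ = (μ_n·τ_n − τ_data·x̄)/τ₀ = (-6.6073·0.345572 − 0.243531·-15.2) / 0.102041 = 1.418373/0.102041 ≈ 13.9.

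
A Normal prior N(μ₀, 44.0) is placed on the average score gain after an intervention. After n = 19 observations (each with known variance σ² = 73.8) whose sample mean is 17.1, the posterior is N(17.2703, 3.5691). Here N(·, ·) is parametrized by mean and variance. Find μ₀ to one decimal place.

μ₀ = 19.2

The posterior mean is a precision-weighted average: μ_n = (τ₀μ₀ + τ_data·x̄)/(τ₀+τ_data), with τ₀=1/σ₀² and τ_data=n/σ².
Here τ₀ = 1/44.0 = 0.022727 and τ_data = 19/73.8 = 0.257453, so τ_n = 0.280180.
Rearranging for μ₀: μ₀ = (μ_n·τ_n − τ_data·x̄)/τ₀ = (17.2703·0.280180 − 0.257453·17.1) / 0.022727 = 0.436346/0.022727 ≈ 19.2.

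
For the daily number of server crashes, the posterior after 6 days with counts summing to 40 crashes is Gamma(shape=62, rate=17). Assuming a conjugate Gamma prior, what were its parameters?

Gamma(shape=22, rate=11)

A Gamma(α, β) prior (rate parametrization) on a Poisson rate with n observations summing to S gives posterior Gamma(α+S, β+n).
So α = 62 − 40 = 22 and β = 17 − 6 = 11.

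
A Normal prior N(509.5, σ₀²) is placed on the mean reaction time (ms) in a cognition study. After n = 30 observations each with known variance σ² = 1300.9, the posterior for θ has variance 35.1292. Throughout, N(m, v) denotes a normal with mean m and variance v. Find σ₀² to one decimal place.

σ₀² = 185.0

For the Normal–Normal model with known σ², precisions add: τ_n = τ₀ + n/σ².
So 1/σ₀² = 1/35.1292 − 30/1300.9 = 0.028466 − 0.023061 = 0.005405.
Hence σ₀² = 1/0.005405 ≈ 185.0.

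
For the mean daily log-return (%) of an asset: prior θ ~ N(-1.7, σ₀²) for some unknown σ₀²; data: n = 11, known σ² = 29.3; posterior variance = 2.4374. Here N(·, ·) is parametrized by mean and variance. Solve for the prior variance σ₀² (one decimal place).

σ₀² = 28.7

For the Normal–Normal model with known σ², precisions add: τ_n = τ₀ + n/σ².
So 1/σ₀² = 1/2.4374 − 11/29.3 = 0.410273 − 0.375427 = 0.034846.
Hence σ₀² = 1/0.034846 ≈ 28.7.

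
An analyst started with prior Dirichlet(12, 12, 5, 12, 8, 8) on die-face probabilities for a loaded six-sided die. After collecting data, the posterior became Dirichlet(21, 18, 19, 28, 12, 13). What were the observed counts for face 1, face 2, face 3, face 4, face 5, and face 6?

counts (9, 6, 14, 16, 4, 5)

For a Dirichlet(α) prior with multinomial counts c, the posterior is Dirichlet(α + c) componentwise.
Counts are posterior − prior componentwise: 21−12=9, 18−12=6, 19−5=14, 28−12=16, 12−8=4, 13−8=5.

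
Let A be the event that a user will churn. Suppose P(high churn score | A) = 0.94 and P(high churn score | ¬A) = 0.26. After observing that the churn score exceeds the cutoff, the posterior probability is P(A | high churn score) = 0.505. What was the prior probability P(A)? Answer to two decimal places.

In odds form, posterior odds = prior odds × likelihood ratio, so prior odds = posterior odds ÷ LR.
Posterior odds = 0.505/(1−0.505) = 1.0202. LR = 0.94/0.26 = 3.6154.
Prior odds = 1.0202/3.6154 = 0.2822, so P(A) = 0.2822/(1+0.2822) ≈ 0.22.

P(A) = 0.22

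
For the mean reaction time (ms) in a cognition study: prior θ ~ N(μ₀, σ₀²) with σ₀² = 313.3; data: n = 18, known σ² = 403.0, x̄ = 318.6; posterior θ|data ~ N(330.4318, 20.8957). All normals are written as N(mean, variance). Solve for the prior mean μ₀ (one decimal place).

μ₀ = 496.0

The posterior mean is a precision-weighted average: μ_n = (τ₀μ₀ + τ_data·x̄)/(τ₀+τ_data), with τ₀=1/σ₀² and τ_data=n/σ².
Here τ₀ = 1/313.3 = 0.003192 and τ_data = 18/403.0 = 0.044665, so τ_n = 0.047857.
Rearranging for μ₀: μ₀ = (μ_n·τ_n − τ_data·x̄)/τ₀ = (330.4318·0.047857 − 0.044665·318.6) / 0.003192 = 1.583206/0.003192 ≈ 496.0.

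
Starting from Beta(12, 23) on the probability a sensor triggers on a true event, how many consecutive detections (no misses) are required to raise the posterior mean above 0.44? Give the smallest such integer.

k = 7

After k detections and 0 misses the posterior is Beta(12+k, 23), with mean (12+k)/(12+23+k).
Set (12+k)/(35+k) > 0.44 and solve: k > (0.44·35 − 12)/(1 − 0.44) = 6.071.
The smallest integer exceeding 6.071 is 7.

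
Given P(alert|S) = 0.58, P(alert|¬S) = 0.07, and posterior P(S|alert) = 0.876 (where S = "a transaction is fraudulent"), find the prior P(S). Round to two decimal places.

In odds form, posterior odds = prior odds × likelihood ratio, so prior odds = posterior odds ÷ LR.
Posterior odds = 0.876/(1−0.876) = 7.0645. LR = 0.58/0.07 = 8.2857.
Prior odds = 7.0645/8.2857 = 0.8526, so P(S) = 0.8526/(1+0.8526) ≈ 0.46.

P(S) = 0.46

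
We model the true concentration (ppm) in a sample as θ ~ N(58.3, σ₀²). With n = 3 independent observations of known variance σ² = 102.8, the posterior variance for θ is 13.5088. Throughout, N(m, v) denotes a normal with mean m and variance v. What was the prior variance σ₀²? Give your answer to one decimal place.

For the Normal–Normal model with known σ², precisions add: τ_n = τ₀ + n/σ².
So 1/σ₀² = 1/13.5088 − 3/102.8 = 0.074026 − 0.029183 = 0.044843.
Hence σ₀² = 1/0.044843 ≈ 22.3.

σ₀² = 22.3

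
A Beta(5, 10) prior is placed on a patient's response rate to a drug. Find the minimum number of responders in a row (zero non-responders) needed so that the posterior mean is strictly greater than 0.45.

k = 4

After k responders and 0 non-responders the posterior is Beta(5+k, 10), with mean (5+k)/(5+10+k).
Set (5+k)/(15+k) > 0.45 and solve: k > (0.45·15 − 5)/(1 − 0.45) = 3.182.
The smallest integer exceeding 3.182 is 4.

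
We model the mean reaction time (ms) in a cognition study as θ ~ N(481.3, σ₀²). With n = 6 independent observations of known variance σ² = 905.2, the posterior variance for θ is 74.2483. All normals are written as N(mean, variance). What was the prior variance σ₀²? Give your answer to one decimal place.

σ₀² = 146.2

Posterior precision equals prior precision plus data precision: 1/σ_n² = 1/σ₀² + n/σ².
So 1/σ₀² = 1/74.2483 − 6/905.2 = 0.013468 − 0.006628 = 0.006840.
Hence σ₀² = 1/0.006840 ≈ 146.2.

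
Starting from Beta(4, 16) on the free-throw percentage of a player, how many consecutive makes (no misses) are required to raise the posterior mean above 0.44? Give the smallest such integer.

After k makes and 0 misses the posterior is Beta(4+k, 16), with mean (4+k)/(4+16+k).
Set (4+k)/(20+k) > 0.44 and solve: k > (0.44·20 − 4)/(1 − 0.44) = 8.571.
The smallest integer exceeding 8.571 is 9.

k = 9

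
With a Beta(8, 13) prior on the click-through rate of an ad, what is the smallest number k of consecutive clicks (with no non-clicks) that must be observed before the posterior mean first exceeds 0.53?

After k clicks and 0 non-clicks the posterior is Beta(8+k, 13), with mean (8+k)/(8+13+k).
Set (8+k)/(21+k) > 0.53 and solve: k > (0.53·21 − 8)/(1 − 0.53) = 6.660.
The smallest integer exceeding 6.660 is 7, and checking k=7: (15)/(28) = 0.5357 > 0.53.

k = 7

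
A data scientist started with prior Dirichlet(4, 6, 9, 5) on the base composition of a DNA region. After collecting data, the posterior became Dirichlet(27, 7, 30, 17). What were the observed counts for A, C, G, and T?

For a Dirichlet(α) prior with multinomial counts c, the posterior is Dirichlet(α + c) componentwise.
Counts are posterior − prior componentwise: 27−4=23, 7−6=1, 30−9=21, 17−5=12.

counts (23, 1, 21, 12)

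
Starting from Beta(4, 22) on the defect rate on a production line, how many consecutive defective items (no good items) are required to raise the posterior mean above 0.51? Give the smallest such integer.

k = 19

After k defective items and 0 good items the posterior is Beta(4+k, 22), with mean (4+k)/(4+22+k).
Set (4+k)/(26+k) > 0.51 and solve: k > (0.51·26 − 4)/(1 − 0.51) = 18.898.
The smallest integer exceeding 18.898 is 19.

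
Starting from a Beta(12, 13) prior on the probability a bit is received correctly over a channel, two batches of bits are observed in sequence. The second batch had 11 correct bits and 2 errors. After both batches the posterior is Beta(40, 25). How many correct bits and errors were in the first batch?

17 correct bits and 10 errors

Because Beta–binomial updating is additive in the counts, the combined data contributed (α_post−α_prior, β_post−β_prior) successes and failures.
Total across both batches: 40−12=28 correct bits, 25−13=12 errors.
Subtract the second batch: 28−11=17 correct bits and 12−2=10 errors.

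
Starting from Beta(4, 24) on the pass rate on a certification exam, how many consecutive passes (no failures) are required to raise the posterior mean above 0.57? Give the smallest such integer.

After k passes and 0 failures the posterior is Beta(4+k, 24), with mean (4+k)/(4+24+k).
Set (4+k)/(28+k) > 0.57 and solve: k > (0.57·28 − 4)/(1 − 0.57) = 27.814.
The smallest integer exceeding 27.814 is 28.

k = 28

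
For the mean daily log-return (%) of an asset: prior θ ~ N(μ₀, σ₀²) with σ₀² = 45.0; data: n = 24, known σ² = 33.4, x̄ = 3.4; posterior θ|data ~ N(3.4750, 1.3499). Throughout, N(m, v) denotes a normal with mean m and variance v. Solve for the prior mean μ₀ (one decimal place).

The posterior mean is a precision-weighted average: μ_n = (τ₀μ₀ + τ_data·x̄)/(τ₀+τ_data), with τ₀=1/σ₀² and τ_data=n/σ².
Here τ₀ = 1/45.0 = 0.022222 and τ_data = 24/33.4 = 0.718563, so τ_n = 0.740785.
Rearranging for μ₀: μ₀ = (μ_n·τ_n − τ_data·x̄)/τ₀ = (3.4750·0.740785 − 0.718563·3.4) / 0.022222 = 0.131114/0.022222 ≈ 5.9.

μ₀ = 5.9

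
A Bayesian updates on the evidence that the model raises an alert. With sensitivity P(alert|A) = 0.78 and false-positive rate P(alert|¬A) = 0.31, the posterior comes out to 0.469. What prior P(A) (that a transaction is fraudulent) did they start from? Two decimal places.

P(A) = 0.26

Bayes' rule in odds form gives O(A|E) = O(A)·[P(E|A)/P(E|¬A)], hence O(A) = O(A|E)/LR.
Posterior odds = 0.469/(1−0.469) = 0.8832. LR = 0.78/0.31 = 2.5161.
Prior odds = 0.8832/2.5161 = 0.3510, so P(A) = 0.3510/(1+0.3510) ≈ 0.26.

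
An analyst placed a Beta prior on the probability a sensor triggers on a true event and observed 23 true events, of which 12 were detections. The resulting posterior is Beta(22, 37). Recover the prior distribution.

Under Beta–binomial conjugacy the posterior parameters are (a+s, b+f).
So a = 22 − 12 = 10 and b = 37 − 11 = 26.

Beta(10, 26)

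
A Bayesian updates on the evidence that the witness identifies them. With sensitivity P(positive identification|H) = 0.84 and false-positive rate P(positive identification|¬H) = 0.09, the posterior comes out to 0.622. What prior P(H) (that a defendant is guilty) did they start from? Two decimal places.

P(H) = 0.15

Bayes' rule in odds form gives O(H|E) = O(H)·[P(E|H)/P(E|¬H)], hence O(H) = O(H|E)/LR.
Posterior odds = 0.622/(1−0.622) = 1.6455. LR = 0.84/0.09 = 9.3333.
Prior odds = 1.6455/9.3333 = 0.1763, so P(H) = 0.1763/(1+0.1763) ≈ 0.15.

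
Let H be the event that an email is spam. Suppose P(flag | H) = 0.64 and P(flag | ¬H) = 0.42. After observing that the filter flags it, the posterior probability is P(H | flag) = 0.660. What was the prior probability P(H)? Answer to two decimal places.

Bayes' rule in odds form gives O(H|E) = O(H)·[P(E|H)/P(E|¬H)], hence O(H) = O(H|E)/LR.
Posterior odds = 0.660/(1−0.660) = 1.9412. LR = 0.64/0.42 = 1.5238.
Prior odds = 1.9412/1.5238 = 1.2739, so P(H) = 1.2739/(1+1.2739) ≈ 0.56.

P(H) = 0.56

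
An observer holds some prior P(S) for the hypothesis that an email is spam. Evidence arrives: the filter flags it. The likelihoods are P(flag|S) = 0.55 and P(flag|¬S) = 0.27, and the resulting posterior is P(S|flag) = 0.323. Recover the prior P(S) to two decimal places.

P(S) = 0.19

Bayes' rule in odds form gives O(S|E) = O(S)·[P(E|S)/P(E|¬S)], hence O(S) = O(S|E)/LR.
Posterior odds = 0.323/(1−0.323) = 0.4771. LR = 0.55/0.27 = 2.0370.
Prior odds = 0.4771/2.0370 = 0.2342, so P(S) = 0.2342/(1+0.2342) ≈ 0.19.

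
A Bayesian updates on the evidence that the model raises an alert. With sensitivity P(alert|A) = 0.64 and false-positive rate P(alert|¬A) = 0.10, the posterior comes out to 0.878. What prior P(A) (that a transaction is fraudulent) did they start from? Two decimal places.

Bayes' rule in odds form gives O(A|E) = O(A)·[P(E|A)/P(E|¬A)], hence O(A) = O(A|E)/LR.
Posterior odds = 0.878/(1−0.878) = 7.1967. LR = 0.64/0.10 = 6.4000.
Prior odds = 7.1967/6.4000 = 1.1245, so P(A) = 1.1245/(1+1.1245) ≈ 0.53.

P(A) = 0.53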